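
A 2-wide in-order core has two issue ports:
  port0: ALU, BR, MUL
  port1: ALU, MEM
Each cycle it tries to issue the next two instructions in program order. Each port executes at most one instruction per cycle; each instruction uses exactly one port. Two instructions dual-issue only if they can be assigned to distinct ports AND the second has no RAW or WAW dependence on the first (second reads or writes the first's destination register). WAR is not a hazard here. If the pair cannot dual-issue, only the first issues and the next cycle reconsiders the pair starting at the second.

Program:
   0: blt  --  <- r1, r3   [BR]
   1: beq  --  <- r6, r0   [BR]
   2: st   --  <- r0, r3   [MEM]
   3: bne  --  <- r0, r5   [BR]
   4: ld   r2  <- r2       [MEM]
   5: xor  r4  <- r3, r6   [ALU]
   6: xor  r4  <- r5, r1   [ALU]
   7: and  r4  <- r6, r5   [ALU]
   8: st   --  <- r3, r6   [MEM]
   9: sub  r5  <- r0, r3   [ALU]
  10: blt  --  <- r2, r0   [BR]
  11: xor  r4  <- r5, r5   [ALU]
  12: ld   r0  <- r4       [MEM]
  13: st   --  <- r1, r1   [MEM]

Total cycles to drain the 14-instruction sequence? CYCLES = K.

CYCLES = 10

t=0 i0:blt ; no-port BR/BR
t=1 i1/i2:beq st ; pair
t=2 i3/i4:bne ld ; pair
t=3 i5:xor ; WAW r4
t=4 i6:xor ; WAW r4
t=5 i7/i8:and st ; pair
t=6 i9/i10:sub blt ; pair
t=7 i11:xor ; RAW r4
t=8 i12:ld ; no-port MEM/MEM
t=9 i13:st ; tail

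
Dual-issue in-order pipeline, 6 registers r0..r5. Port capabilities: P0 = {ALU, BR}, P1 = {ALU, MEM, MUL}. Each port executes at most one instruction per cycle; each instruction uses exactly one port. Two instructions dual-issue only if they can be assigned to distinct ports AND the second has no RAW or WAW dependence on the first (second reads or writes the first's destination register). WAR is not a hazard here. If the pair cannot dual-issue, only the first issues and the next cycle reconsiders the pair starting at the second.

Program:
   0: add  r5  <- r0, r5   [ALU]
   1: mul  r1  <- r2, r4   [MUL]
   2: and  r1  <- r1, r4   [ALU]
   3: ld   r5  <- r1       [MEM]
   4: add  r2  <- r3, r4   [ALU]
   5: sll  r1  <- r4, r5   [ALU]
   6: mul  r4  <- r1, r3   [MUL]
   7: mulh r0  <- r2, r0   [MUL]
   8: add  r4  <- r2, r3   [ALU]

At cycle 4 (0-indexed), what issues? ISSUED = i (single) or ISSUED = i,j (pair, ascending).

ISSUED = 6

t=0 i0+i1:add.ALU/mul.MUL ; pair
t=1 i2:and.ALU ; RAW r1
t=2 i3+i4:ld.MEM/add.ALU ; pair
t=3 i5:sll.ALU ; RAW r1
t=4 i6:mul.MUL ; no-port MUL/MUL
t=5 i7+i8:mulh.MUL/add.ALU ; pair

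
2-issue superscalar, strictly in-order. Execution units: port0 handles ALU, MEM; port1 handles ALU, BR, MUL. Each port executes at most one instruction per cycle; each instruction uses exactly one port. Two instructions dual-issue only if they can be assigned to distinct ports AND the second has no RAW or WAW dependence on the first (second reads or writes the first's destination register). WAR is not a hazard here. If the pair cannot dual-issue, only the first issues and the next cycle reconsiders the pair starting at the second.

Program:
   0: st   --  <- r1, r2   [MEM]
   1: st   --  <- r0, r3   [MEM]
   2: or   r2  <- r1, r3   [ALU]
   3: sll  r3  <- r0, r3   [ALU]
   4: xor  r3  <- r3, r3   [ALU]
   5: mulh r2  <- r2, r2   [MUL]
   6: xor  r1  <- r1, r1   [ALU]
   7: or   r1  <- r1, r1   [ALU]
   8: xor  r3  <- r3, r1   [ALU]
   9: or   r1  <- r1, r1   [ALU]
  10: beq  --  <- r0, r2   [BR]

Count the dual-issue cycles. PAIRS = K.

PAIRS = 3

#0 head=0: st.MEM i0 no-port MEM/MEM
#1 head=1: st.MEM+or.ALU i1&i2 2-wide
#2 head=3: sll.ALU i3 RAW+WAW r3
#3 head=4: xor.ALU+mulh.MUL i4&i5 2-wide
#4 head=6: xor.ALU i6 RAW+WAW r1
#5 head=7: or.ALU i7 RAW r1
#6 head=8: xor.ALU+or.ALU i8&i9 2-wide
#7 head=10: beq.BR i10 tail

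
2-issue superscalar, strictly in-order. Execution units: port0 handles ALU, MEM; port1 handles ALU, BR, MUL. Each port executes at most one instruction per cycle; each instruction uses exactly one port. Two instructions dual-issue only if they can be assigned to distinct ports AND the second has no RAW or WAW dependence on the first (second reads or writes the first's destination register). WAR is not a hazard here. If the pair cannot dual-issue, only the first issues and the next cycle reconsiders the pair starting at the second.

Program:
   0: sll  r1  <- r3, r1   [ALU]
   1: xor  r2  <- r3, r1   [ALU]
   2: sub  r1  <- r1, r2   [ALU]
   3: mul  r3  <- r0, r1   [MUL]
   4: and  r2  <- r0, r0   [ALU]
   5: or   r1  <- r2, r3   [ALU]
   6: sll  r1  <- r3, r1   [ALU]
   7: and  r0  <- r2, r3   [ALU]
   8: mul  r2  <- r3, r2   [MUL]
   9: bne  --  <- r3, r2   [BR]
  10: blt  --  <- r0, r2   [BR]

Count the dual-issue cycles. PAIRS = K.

c0: i0 sll  RAW r1
c1: i1 xor  RAW r2
c2: i2 sub  RAW r1
c3: i3+i4 mul and  dual
c4: i5 or  RAW+WAW r1
c5: i6+i7 sll and  dual
c6: i8 mul  no-port MUL/BR
c7: i9 bne  no-port BR/BR
c8: i10 blt  tail

PAIRS = 2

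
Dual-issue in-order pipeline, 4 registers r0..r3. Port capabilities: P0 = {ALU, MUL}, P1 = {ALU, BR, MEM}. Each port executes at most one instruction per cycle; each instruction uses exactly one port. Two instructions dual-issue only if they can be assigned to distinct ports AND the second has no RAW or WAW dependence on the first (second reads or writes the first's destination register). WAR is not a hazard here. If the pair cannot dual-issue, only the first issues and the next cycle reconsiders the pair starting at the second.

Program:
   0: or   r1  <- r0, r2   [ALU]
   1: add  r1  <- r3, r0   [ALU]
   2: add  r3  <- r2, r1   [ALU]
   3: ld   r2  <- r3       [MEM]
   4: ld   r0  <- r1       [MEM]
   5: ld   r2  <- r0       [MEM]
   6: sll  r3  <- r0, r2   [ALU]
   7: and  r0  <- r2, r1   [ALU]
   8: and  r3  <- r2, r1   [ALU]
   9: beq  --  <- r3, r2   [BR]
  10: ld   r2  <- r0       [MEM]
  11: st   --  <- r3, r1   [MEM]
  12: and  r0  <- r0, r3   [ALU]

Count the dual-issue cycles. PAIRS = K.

PAIRS = 2

t=0 i0:or ; WAW r1
t=1 i1:add ; RAW r1
t=2 i2:add ; RAW r3
t=3 i3:ld ; no-port MEM/MEM
t=4 i4:ld ; no-port MEM/MEM
t=5 i5:ld ; RAW r2
t=6 i6/i7:sll and ; dual
t=7 i8:and ; RAW r3
t=8 i9:beq ; no-port BR/MEM
t=9 i10:ld ; no-port MEM/MEM
t=10 i11/i12:st and ; dual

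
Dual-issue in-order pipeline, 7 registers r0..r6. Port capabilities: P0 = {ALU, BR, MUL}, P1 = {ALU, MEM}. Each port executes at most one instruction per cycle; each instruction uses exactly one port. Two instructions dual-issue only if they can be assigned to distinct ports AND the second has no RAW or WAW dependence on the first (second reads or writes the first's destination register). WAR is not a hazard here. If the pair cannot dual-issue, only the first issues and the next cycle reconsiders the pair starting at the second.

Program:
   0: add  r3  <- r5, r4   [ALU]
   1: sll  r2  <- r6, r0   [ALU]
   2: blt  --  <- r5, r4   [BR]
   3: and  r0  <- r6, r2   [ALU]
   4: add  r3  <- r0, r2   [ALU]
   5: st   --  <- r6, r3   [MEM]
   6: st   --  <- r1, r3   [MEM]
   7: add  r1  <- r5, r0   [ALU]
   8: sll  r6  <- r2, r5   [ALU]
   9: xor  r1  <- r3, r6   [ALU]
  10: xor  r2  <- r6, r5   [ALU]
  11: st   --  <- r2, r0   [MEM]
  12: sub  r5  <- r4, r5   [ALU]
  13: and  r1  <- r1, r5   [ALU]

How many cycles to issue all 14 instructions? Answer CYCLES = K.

CYCLES = 9

t=0 i0+i1:add.ALU+sll.ALU ; 2-wide
t=1 i2+i3:blt.BR+and.ALU ; 2-wide
t=2 i4:add.ALU ; RAW r3
t=3 i5:st.MEM ; no-port MEM/MEM
t=4 i6+i7:st.MEM+add.ALU ; 2-wide
t=5 i8:sll.ALU ; RAW r6
t=6 i9+i10:xor.ALU+xor.ALU ; 2-wide
t=7 i11+i12:st.MEM+sub.ALU ; 2-wide
t=8 i13:and.ALU ; tail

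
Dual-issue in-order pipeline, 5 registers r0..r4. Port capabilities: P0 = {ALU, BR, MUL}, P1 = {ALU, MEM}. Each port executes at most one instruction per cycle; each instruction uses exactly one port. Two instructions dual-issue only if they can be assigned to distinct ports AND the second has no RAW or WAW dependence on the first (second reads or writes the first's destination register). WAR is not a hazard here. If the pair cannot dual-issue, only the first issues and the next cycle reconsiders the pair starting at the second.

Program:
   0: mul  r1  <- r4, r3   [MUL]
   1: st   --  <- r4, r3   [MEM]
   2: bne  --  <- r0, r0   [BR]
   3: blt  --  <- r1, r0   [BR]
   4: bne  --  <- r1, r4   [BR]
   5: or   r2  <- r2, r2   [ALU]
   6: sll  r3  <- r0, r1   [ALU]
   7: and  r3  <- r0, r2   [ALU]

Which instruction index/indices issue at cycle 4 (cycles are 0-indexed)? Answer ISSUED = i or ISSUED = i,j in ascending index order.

0. mul.MUL;st.MEM @i0&i1  | dual
1. bne.BR @i2  | no-port BR/BR
2. blt.BR @i3  | no-port BR/BR
3. bne.BR;or.ALU @i4&i5  | dual
4. sll.ALU @i6  | WAW r3
5. and.ALU @i7  | tail

ISSUED = 6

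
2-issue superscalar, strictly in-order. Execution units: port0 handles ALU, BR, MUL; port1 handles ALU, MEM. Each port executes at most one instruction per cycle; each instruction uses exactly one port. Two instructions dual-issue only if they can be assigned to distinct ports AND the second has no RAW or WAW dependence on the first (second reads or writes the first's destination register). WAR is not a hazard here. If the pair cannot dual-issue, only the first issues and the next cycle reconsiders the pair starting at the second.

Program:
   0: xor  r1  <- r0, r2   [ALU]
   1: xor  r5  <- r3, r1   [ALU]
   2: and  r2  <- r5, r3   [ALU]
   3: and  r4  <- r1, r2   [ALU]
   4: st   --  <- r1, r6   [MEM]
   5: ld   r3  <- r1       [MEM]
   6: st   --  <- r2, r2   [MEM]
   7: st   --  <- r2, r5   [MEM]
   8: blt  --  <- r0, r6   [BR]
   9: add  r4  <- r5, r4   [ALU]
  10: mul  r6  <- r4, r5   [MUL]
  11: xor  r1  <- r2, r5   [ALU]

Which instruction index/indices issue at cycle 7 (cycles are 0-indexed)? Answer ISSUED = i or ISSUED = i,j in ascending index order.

c0: i0 xor  RAW r1
c1: i1 xor  RAW r5
c2: i2 and  RAW r2
c3: i3+i4 and/st  dual
c4: i5 ld  no-port MEM/MEM
c5: i6 st  no-port MEM/MEM
c6: i7+i8 st/blt  dual
c7: i9 add  RAW r4
c8: i10+i11 mul/xor  dual

ISSUED = 9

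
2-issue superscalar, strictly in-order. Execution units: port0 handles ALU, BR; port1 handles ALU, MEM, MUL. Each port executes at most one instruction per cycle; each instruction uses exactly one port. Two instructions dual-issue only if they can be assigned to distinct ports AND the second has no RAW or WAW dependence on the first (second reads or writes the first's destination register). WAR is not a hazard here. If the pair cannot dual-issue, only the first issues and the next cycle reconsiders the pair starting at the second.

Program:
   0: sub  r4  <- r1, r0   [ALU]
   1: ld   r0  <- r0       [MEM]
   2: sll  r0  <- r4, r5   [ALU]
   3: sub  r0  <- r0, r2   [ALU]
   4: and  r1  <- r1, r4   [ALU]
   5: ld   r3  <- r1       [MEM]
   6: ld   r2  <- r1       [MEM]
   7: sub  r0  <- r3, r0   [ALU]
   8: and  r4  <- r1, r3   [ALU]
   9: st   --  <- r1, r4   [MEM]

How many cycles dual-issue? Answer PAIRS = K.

[0] i0,i1  sub.ALU/ld.MEM  -- 2-wide
[1] i2  sll.ALU  -- RAW+WAW r0
[2] i3,i4  sub.ALU/and.ALU  -- 2-wide
[3] i5  ld.MEM  -- no-port MEM/MEM
[4] i6,i7  ld.MEM/sub.ALU  -- 2-wide
[5] i8  and.ALU  -- RAW r4
[6] i9  st.MEM  -- tail

PAIRS = 3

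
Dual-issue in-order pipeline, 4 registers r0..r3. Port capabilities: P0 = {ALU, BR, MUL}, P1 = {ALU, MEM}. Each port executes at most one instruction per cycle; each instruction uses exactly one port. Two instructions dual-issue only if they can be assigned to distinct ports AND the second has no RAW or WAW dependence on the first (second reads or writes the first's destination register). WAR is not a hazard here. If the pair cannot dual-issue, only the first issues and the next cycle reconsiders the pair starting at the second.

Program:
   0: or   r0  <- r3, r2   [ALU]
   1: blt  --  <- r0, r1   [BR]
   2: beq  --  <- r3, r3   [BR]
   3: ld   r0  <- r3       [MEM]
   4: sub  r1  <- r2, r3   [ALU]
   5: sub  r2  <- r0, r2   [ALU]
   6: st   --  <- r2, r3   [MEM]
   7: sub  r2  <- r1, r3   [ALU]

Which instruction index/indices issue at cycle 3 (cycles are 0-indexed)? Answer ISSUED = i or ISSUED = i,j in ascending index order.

0. or @i0  | RAW r0
1. blt @i1  | no-port BR/BR
2. beq+ld @i2+i3  | pair
3. sub+sub @i4+i5  | pair
4. st+sub @i6+i7  | pair

ISSUED = 4,5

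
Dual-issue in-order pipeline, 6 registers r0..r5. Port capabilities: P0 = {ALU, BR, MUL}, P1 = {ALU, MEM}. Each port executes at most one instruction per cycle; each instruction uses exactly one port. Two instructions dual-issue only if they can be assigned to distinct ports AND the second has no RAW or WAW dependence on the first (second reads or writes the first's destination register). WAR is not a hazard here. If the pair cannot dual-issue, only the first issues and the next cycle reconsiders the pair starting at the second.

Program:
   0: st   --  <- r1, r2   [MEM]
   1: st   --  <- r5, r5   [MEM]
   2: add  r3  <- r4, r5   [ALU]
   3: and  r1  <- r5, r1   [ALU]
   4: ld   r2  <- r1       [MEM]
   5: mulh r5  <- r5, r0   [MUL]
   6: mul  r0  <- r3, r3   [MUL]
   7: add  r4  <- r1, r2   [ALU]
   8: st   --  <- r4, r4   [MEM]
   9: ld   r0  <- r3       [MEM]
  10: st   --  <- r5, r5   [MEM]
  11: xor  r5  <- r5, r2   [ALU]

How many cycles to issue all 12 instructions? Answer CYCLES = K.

CYCLES = 8

  cy0 -> i0 (st) no-port MEM/MEM
  cy1 -> i1&i2 (st;add) pair
  cy2 -> i3 (and) RAW r1
  cy3 -> i4&i5 (ld;mulh) pair
  cy4 -> i6&i7 (mul;add) pair
  cy5 -> i8 (st) no-port MEM/MEM
  cy6 -> i9 (ld) no-port MEM/MEM
  cy7 -> i10&i11 (st;xor) pair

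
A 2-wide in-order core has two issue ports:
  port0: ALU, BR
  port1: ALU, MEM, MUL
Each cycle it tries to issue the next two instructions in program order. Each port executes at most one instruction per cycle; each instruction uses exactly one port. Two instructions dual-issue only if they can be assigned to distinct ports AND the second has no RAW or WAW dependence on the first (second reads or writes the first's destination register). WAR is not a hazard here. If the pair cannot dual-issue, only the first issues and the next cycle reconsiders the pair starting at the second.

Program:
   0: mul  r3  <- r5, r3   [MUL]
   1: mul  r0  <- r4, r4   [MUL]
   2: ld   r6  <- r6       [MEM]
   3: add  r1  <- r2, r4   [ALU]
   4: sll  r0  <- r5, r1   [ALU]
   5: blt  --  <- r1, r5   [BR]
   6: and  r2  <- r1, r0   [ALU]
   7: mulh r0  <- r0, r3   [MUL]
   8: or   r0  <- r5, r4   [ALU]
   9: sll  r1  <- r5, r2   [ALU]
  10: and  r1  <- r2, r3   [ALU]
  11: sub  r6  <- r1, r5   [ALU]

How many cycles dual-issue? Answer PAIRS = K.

  cy0 -> i0 (mul.MUL) no-port MUL/MUL
  cy1 -> i1 (mul.MUL) no-port MUL/MEM
  cy2 -> i2&i3 (ld.MEM+add.ALU) 2-wide
  cy3 -> i4&i5 (sll.ALU+blt.BR) 2-wide
  cy4 -> i6&i7 (and.ALU+mulh.MUL) 2-wide
  cy5 -> i8&i9 (or.ALU+sll.ALU) 2-wide
  cy6 -> i10 (and.ALU) RAW r1
  cy7 -> i11 (sub.ALU) tail

PAIRS = 4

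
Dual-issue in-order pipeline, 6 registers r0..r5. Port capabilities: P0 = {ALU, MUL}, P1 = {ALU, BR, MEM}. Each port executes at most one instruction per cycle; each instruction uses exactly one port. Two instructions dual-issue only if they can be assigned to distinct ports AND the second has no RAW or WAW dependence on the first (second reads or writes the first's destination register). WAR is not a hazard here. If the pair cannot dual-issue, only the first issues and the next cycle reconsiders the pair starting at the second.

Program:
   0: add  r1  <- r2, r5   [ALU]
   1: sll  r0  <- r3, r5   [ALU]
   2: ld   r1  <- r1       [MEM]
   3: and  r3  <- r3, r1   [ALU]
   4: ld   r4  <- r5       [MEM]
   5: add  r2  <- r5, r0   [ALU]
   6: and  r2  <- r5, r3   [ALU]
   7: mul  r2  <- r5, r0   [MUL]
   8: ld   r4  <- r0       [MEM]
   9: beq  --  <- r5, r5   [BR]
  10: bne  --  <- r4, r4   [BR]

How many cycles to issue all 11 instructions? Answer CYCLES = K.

0. add/sll @i0,i1  | dual
1. ld @i2  | RAW r1
2. and/ld @i3,i4  | dual
3. add @i5  | WAW r2
4. and @i6  | WAW r2
5. mul/ld @i7,i8  | dual
6. beq @i9  | no-port BR/BR
7. bne @i10  | tail

CYCLES = 8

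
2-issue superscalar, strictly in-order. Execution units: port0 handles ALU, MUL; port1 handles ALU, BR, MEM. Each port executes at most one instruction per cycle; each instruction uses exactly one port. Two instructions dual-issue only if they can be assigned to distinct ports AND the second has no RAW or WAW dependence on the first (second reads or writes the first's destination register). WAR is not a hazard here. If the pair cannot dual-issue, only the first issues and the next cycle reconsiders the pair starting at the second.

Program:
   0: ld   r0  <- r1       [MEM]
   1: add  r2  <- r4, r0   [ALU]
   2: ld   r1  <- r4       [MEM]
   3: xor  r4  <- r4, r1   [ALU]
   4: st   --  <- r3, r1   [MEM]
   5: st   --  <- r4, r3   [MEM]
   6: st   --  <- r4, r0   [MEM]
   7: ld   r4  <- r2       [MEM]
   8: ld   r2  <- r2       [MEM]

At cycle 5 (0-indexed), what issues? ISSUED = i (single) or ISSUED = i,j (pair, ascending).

ISSUED = 7

  cy0 -> i0 (ld) RAW r0
  cy1 -> i1,i2 (add;ld) dual
  cy2 -> i3,i4 (xor;st) dual
  cy3 -> i5 (st) no-port MEM/MEM
  cy4 -> i6 (st) no-port MEM/MEM
  cy5 -> i7 (ld) no-port MEM/MEM
  cy6 -> i8 (ld) tail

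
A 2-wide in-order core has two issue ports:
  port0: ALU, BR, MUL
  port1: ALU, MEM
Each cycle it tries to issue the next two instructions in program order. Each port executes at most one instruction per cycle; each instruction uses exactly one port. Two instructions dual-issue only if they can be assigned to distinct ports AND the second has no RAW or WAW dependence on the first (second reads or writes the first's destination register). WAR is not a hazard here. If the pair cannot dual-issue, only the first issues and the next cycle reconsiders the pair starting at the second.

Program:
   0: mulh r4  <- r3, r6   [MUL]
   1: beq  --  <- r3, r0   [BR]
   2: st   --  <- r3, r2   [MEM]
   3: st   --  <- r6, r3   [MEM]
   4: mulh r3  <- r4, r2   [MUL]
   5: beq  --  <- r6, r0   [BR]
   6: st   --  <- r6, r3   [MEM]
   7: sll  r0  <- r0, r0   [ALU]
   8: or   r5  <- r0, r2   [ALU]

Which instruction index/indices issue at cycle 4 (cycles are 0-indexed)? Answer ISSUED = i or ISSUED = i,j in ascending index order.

ISSUED = 7

t=0 i0:mulh.MUL ; no-port MUL/BR
t=1 i1+i2:beq.BR/st.MEM ; 2-wide
t=2 i3+i4:st.MEM/mulh.MUL ; 2-wide
t=3 i5+i6:beq.BR/st.MEM ; 2-wide
t=4 i7:sll.ALU ; RAW r0
t=5 i8:or.ALU ; tail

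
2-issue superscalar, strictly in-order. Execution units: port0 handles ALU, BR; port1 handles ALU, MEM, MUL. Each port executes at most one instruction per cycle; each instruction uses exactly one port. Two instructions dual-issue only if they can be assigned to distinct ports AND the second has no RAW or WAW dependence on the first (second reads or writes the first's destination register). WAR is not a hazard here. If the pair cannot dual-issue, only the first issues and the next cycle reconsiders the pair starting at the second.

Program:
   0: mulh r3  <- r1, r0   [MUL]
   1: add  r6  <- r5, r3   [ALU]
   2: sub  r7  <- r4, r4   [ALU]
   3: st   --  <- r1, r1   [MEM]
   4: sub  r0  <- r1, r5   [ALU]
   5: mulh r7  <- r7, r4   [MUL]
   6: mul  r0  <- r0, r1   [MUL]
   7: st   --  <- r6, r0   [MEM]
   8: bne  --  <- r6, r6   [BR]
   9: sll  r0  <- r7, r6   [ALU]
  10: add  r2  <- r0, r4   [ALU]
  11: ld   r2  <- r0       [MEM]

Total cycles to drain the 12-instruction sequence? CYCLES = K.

CYCLES = 9

0. mulh.MUL @i0  | RAW r3
1. add.ALU;sub.ALU @i1&i2  | 2-wide
2. st.MEM;sub.ALU @i3&i4  | 2-wide
3. mulh.MUL @i5  | no-port MUL/MUL
4. mul.MUL @i6  | no-port MUL/MEM
5. st.MEM;bne.BR @i7&i8  | 2-wide
6. sll.ALU @i9  | RAW r0
7. add.ALU @i10  | WAW r2
8. ld.MEM @i11  | tail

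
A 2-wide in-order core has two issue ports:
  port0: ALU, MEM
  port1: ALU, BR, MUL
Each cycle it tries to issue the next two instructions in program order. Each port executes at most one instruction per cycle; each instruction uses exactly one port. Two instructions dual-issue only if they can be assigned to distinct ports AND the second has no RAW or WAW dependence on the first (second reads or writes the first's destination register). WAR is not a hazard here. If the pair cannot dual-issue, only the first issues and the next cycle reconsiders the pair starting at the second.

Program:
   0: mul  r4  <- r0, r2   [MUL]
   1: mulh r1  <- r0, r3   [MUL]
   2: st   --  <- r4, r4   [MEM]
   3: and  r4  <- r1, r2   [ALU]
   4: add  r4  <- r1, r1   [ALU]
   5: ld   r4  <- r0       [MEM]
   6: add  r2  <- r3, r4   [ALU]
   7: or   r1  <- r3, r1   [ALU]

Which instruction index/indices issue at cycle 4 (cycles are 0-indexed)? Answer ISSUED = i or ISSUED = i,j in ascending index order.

ISSUED = 5

c0: i0 mul.MUL  no-port MUL/MUL
c1: i1/i2 mulh.MUL/st.MEM  pair
c2: i3 and.ALU  WAW r4
c3: i4 add.ALU  WAW r4
c4: i5 ld.MEM  RAW r4
c5: i6/i7 add.ALU/or.ALU  pair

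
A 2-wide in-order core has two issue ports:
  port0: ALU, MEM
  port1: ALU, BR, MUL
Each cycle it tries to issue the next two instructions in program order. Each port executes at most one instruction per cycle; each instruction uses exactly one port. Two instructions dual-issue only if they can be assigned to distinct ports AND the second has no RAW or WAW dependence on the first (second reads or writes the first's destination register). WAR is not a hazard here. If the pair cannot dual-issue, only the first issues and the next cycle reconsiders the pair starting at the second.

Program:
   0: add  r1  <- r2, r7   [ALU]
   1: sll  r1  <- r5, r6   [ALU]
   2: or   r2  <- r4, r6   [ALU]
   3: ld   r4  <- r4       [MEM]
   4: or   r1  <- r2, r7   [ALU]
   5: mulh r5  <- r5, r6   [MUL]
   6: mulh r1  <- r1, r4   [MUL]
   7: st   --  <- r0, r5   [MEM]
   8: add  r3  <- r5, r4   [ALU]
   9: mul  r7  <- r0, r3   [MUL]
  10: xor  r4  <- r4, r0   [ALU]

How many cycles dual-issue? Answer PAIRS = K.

  cy0 -> i0 (add.ALU) WAW r1
  cy1 -> i1&i2 (sll.ALU/or.ALU) pair
  cy2 -> i3&i4 (ld.MEM/or.ALU) pair
  cy3 -> i5 (mulh.MUL) no-port MUL/MUL
  cy4 -> i6&i7 (mulh.MUL/st.MEM) pair
  cy5 -> i8 (add.ALU) RAW r3
  cy6 -> i9&i10 (mul.MUL/xor.ALU) pair

PAIRS = 4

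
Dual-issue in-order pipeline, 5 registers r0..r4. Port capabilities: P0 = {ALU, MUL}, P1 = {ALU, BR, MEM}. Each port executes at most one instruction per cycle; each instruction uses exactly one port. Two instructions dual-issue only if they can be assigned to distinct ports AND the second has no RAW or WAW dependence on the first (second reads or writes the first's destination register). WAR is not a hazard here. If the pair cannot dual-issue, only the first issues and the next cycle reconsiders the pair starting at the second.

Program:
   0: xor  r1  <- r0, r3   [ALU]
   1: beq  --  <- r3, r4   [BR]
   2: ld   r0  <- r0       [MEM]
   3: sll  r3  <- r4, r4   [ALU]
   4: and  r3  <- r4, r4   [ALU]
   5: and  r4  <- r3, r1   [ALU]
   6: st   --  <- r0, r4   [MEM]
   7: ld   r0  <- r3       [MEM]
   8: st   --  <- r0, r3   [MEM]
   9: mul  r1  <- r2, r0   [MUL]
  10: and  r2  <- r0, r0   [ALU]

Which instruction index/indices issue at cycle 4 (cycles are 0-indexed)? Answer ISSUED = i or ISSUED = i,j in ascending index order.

ISSUED = 6

c0: i0&i1 xor/beq  dual
c1: i2&i3 ld/sll  dual
c2: i4 and  RAW r3
c3: i5 and  RAW r4
c4: i6 st  no-port MEM/MEM
c5: i7 ld  no-port MEM/MEM
c6: i8&i9 st/mul  dual
c7: i10 and  tail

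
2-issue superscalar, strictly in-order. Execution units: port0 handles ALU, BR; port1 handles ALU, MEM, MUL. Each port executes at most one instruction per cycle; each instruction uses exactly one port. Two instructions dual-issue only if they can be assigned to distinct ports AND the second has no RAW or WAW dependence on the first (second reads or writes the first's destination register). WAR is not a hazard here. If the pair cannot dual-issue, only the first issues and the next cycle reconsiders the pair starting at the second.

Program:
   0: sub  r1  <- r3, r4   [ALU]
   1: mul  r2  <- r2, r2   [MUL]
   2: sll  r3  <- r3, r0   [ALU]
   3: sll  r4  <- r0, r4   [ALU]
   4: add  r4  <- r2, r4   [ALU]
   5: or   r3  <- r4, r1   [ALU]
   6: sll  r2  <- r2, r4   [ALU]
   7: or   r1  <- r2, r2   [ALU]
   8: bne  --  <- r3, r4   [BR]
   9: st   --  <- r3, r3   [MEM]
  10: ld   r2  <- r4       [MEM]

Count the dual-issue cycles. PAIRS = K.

PAIRS = 4

c0: i0&i1 sub;mul  pair
c1: i2&i3 sll;sll  pair
c2: i4 add  RAW r4
c3: i5&i6 or;sll  pair
c4: i7&i8 or;bne  pair
c5: i9 st  no-port MEM/MEM
c6: i10 ld  tail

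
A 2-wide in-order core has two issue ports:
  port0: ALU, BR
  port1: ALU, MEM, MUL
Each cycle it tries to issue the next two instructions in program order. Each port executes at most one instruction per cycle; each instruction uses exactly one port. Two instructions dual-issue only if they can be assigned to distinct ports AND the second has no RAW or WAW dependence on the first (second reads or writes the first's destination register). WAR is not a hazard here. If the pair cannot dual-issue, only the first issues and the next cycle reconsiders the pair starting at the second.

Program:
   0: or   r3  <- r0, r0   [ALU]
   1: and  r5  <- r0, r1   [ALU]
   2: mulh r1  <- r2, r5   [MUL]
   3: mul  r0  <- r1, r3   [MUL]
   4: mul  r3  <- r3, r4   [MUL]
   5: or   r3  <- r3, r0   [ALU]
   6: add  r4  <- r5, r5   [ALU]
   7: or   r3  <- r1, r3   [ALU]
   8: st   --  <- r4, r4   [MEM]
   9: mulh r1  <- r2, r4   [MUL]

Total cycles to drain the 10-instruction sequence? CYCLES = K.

  cy0 -> i0&i1 (or+and) 2-wide
  cy1 -> i2 (mulh) no-port MUL/MUL
  cy2 -> i3 (mul) no-port MUL/MUL
  cy3 -> i4 (mul) RAW+WAW r3
  cy4 -> i5&i6 (or+add) 2-wide
  cy5 -> i7&i8 (or+st) 2-wide
  cy6 -> i9 (mulh) tail

CYCLES = 7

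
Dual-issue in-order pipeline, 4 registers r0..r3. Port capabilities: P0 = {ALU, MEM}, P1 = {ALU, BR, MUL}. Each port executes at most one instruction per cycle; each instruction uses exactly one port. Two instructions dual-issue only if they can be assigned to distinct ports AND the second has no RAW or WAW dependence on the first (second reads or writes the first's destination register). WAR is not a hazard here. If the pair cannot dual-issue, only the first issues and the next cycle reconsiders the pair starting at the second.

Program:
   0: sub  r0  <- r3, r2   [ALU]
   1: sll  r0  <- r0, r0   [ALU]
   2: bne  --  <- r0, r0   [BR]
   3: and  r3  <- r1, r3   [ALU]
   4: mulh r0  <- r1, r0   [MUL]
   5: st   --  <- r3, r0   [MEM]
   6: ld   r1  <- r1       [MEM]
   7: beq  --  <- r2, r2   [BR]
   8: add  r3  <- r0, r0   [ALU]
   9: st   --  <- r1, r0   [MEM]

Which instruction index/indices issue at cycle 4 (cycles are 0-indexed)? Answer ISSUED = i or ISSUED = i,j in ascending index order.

ISSUED = 5

#0 head=0: sub i0 RAW+WAW r0
#1 head=1: sll i1 RAW r0
#2 head=2: bne;and i2/i3 dual
#3 head=4: mulh i4 RAW r0
#4 head=5: st i5 no-port MEM/MEM
#5 head=6: ld;beq i6/i7 dual
#6 head=8: add;st i8/i9 dual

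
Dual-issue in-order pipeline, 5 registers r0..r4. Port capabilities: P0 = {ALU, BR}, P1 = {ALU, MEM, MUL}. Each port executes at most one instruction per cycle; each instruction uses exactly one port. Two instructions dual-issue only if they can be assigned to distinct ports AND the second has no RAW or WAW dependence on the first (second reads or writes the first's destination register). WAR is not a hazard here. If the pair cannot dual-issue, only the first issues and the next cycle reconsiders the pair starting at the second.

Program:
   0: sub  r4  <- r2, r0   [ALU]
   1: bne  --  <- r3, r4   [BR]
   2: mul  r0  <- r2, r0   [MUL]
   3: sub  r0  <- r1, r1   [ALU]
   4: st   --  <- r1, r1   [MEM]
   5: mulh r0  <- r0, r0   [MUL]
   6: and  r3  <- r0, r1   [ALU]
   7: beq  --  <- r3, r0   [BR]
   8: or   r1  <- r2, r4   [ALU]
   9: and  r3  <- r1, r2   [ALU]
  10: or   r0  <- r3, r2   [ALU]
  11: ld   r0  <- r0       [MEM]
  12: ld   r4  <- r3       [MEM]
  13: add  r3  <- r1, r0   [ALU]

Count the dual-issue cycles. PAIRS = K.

PAIRS = 4

#0 head=0: sub i0 RAW r4
#1 head=1: bne/mul i1&i2 2-wide
#2 head=3: sub/st i3&i4 2-wide
#3 head=5: mulh i5 RAW r0
#4 head=6: and i6 RAW r3
#5 head=7: beq/or i7&i8 2-wide
#6 head=9: and i9 RAW r3
#7 head=10: or i10 RAW+WAW r0
#8 head=11: ld i11 no-port MEM/MEM
#9 head=12: ld/add i12&i13 2-wide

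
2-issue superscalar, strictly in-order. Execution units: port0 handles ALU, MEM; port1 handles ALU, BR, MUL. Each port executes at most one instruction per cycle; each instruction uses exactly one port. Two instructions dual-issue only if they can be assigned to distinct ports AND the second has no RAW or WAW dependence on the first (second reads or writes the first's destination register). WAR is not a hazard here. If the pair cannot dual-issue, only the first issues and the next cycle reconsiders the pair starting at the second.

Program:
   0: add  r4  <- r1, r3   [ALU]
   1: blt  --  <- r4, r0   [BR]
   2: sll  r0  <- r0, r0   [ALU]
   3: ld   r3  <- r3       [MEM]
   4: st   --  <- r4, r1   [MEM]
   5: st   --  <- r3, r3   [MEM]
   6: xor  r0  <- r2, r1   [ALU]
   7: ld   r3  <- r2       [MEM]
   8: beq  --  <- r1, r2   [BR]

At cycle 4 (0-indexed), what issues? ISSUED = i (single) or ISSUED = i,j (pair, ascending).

ISSUED = 5,6

[0] i0  add  -- RAW r4
[1] i1+i2  blt+sll  -- 2-wide
[2] i3  ld  -- no-port MEM/MEM
[3] i4  st  -- no-port MEM/MEM
[4] i5+i6  st+xor  -- 2-wide
[5] i7+i8  ld+beq  -- 2-wide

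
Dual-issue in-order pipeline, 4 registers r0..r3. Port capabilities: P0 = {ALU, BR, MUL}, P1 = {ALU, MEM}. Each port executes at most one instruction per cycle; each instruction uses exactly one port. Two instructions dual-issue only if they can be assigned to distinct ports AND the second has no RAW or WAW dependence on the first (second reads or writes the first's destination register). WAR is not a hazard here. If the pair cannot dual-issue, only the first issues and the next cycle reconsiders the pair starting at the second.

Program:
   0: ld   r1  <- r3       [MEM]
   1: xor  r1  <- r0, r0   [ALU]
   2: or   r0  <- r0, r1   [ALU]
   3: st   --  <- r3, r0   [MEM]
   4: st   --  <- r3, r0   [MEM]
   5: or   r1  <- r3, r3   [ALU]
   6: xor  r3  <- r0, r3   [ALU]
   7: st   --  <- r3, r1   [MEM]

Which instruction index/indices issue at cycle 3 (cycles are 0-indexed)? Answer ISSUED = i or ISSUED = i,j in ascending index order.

[0] i0  ld.MEM  -- WAW r1
[1] i1  xor.ALU  -- RAW r1
[2] i2  or.ALU  -- RAW r0
[3] i3  st.MEM  -- no-port MEM/MEM
[4] i4,i5  st.MEM or.ALU  -- pair
[5] i6  xor.ALU  -- RAW r3
[6] i7  st.MEM  -- tail

ISSUED = 3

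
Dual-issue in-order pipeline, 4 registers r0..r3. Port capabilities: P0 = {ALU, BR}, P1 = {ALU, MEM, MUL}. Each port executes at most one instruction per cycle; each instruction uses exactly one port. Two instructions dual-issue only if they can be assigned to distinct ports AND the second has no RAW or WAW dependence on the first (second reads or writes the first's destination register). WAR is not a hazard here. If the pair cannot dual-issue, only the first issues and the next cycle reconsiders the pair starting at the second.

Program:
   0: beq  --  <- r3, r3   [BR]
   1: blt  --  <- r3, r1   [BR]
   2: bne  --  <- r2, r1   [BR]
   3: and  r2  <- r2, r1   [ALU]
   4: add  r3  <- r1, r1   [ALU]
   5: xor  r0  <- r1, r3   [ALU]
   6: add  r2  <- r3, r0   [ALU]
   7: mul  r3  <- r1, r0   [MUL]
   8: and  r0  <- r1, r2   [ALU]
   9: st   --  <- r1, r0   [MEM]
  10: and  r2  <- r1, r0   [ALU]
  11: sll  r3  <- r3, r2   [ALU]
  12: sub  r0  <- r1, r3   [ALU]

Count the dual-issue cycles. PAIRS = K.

t=0 i0:beq ; no-port BR/BR
t=1 i1:blt ; no-port BR/BR
t=2 i2,i3:bne and ; dual
t=3 i4:add ; RAW r3
t=4 i5:xor ; RAW r0
t=5 i6,i7:add mul ; dual
t=6 i8:and ; RAW r0
t=7 i9,i10:st and ; dual
t=8 i11:sll ; RAW r3
t=9 i12:sub ; tail

PAIRS = 3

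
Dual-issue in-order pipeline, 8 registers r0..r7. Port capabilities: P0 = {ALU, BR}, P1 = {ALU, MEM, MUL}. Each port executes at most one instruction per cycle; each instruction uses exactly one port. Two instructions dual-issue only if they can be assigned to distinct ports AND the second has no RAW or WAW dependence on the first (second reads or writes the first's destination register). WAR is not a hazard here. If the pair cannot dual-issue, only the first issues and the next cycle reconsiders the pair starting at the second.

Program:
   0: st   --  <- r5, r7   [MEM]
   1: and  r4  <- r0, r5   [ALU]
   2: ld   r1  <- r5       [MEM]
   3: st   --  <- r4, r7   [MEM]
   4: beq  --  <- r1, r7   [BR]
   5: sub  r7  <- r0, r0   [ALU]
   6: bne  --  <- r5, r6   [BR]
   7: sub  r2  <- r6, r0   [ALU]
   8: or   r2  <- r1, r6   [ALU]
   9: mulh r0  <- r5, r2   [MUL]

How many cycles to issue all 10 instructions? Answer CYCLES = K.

t=0 i0&i1:st+and ; 2-wide
t=1 i2:ld ; no-port MEM/MEM
t=2 i3&i4:st+beq ; 2-wide
t=3 i5&i6:sub+bne ; 2-wide
t=4 i7:sub ; WAW r2
t=5 i8:or ; RAW r2
t=6 i9:mulh ; tail

CYCLES = 7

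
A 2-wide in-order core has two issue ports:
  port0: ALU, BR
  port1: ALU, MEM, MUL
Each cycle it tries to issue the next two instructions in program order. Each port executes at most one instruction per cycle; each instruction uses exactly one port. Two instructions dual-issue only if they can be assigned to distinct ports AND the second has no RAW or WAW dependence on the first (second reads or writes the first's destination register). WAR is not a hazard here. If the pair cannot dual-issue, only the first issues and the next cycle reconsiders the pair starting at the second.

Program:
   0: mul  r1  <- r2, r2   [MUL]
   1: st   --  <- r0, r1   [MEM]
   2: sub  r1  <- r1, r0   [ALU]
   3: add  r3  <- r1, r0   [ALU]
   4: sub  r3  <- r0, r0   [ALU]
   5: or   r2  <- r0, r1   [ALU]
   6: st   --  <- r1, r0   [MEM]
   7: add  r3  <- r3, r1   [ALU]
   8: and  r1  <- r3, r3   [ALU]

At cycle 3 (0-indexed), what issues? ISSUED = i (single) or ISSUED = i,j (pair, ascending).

ISSUED = 4,5

t=0 i0:mul ; no-port MUL/MEM
t=1 i1&i2:st;sub ; 2-wide
t=2 i3:add ; WAW r3
t=3 i4&i5:sub;or ; 2-wide
t=4 i6&i7:st;add ; 2-wide
t=5 i8:and ; tail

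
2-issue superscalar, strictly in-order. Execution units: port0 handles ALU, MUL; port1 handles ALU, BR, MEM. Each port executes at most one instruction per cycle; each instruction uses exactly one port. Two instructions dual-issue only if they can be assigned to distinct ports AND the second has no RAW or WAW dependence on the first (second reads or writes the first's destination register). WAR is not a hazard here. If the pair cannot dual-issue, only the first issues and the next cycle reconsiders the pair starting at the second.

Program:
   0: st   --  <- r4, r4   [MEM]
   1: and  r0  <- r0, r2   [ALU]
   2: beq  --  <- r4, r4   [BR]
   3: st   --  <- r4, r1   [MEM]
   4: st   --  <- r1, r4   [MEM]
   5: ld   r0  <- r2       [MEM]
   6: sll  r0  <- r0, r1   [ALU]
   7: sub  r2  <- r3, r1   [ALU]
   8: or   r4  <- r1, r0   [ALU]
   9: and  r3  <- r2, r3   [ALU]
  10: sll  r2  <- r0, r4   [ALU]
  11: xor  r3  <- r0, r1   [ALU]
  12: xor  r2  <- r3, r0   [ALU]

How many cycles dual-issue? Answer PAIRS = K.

c0: i0+i1 st.MEM and.ALU  2-wide
c1: i2 beq.BR  no-port BR/MEM
c2: i3 st.MEM  no-port MEM/MEM
c3: i4 st.MEM  no-port MEM/MEM
c4: i5 ld.MEM  RAW+WAW r0
c5: i6+i7 sll.ALU sub.ALU  2-wide
c6: i8+i9 or.ALU and.ALU  2-wide
c7: i10+i11 sll.ALU xor.ALU  2-wide
c8: i12 xor.ALU  tail

PAIRS = 4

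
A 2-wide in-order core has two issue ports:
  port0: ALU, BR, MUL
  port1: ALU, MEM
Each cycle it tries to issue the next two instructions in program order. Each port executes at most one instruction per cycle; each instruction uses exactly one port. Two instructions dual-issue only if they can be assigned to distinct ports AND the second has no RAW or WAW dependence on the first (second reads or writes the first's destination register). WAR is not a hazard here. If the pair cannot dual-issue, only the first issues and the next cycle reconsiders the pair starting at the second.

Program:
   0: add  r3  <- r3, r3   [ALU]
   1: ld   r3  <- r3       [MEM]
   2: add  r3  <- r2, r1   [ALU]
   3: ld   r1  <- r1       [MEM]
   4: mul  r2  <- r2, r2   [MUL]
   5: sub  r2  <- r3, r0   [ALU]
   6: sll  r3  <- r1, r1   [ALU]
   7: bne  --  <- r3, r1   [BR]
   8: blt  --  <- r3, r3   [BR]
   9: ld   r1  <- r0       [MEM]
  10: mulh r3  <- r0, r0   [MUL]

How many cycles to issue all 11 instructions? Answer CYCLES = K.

CYCLES = 8

t=0 i0:add ; RAW+WAW r3
t=1 i1:ld ; WAW r3
t=2 i2,i3:add/ld ; pair
t=3 i4:mul ; WAW r2
t=4 i5,i6:sub/sll ; pair
t=5 i7:bne ; no-port BR/BR
t=6 i8,i9:blt/ld ; pair
t=7 i10:mulh ; tail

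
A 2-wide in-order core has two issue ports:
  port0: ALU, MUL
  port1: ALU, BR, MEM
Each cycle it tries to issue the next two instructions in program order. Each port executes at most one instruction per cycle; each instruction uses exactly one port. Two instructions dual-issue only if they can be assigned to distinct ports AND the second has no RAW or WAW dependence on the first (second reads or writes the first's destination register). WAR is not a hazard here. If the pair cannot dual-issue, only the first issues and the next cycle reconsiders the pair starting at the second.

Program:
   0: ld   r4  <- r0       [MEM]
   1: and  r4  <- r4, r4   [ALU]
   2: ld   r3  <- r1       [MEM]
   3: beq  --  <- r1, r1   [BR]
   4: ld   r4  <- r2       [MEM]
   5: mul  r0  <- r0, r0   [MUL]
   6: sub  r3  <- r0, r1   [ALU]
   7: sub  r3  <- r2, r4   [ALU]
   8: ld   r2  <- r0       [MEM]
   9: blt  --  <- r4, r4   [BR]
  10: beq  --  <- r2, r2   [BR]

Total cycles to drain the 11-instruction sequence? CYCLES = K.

CYCLES = 8

c0: i0 ld  RAW+WAW r4
c1: i1,i2 and/ld  pair
c2: i3 beq  no-port BR/MEM
c3: i4,i5 ld/mul  pair
c4: i6 sub  WAW r3
c5: i7,i8 sub/ld  pair
c6: i9 blt  no-port BR/BR
c7: i10 beq  tail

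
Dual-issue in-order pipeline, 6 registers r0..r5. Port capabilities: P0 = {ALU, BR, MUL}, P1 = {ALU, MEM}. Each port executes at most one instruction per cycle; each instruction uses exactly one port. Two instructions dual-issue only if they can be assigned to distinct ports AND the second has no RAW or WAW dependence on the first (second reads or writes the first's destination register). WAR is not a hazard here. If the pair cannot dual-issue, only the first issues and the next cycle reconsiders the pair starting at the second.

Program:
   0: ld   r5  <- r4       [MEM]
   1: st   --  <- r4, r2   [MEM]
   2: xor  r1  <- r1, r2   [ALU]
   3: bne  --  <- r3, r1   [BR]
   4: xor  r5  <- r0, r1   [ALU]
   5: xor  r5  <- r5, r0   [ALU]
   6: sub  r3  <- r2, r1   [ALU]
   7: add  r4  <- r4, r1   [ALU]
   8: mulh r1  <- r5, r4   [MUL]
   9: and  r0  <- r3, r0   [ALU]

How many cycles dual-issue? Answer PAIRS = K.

t=0 i0:ld.MEM ; no-port MEM/MEM
t=1 i1/i2:st.MEM xor.ALU ; 2-wide
t=2 i3/i4:bne.BR xor.ALU ; 2-wide
t=3 i5/i6:xor.ALU sub.ALU ; 2-wide
t=4 i7:add.ALU ; RAW r4
t=5 i8/i9:mulh.MUL and.ALU ; 2-wide

PAIRS = 4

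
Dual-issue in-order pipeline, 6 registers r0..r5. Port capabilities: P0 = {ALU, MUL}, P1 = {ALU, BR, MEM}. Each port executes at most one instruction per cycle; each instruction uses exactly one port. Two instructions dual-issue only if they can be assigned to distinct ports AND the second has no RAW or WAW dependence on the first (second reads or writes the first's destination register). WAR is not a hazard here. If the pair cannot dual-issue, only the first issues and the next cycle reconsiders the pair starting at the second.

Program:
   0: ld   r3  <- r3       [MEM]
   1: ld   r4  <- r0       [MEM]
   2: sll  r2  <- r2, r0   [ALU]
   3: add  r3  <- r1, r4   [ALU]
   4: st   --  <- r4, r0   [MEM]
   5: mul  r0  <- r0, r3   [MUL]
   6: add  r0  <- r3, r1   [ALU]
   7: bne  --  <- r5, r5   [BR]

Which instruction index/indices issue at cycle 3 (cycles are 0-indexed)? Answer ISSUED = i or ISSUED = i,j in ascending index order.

0. ld @i0  | no-port MEM/MEM
1. ld/sll @i1/i2  | dual
2. add/st @i3/i4  | dual
3. mul @i5  | WAW r0
4. add/bne @i6/i7  | dual

ISSUED = 5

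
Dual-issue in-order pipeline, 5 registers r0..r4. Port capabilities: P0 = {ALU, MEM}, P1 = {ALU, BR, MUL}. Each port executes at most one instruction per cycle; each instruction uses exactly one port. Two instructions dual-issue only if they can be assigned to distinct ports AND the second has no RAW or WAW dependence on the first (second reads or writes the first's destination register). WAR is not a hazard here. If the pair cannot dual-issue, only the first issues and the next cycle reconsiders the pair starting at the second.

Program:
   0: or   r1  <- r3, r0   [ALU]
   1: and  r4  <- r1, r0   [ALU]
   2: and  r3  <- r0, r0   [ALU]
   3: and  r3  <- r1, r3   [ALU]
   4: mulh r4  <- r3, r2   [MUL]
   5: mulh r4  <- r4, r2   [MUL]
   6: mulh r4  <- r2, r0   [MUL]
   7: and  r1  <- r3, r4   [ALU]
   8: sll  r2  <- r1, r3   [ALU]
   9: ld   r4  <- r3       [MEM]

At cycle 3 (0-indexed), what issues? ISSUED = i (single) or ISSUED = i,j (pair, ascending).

ISSUED = 4

  cy0 -> i0 (or.ALU) RAW r1
  cy1 -> i1/i2 (and.ALU+and.ALU) 2-wide
  cy2 -> i3 (and.ALU) RAW r3
  cy3 -> i4 (mulh.MUL) no-port MUL/MUL
  cy4 -> i5 (mulh.MUL) no-port MUL/MUL
  cy5 -> i6 (mulh.MUL) RAW r4
  cy6 -> i7 (and.ALU) RAW r1
  cy7 -> i8/i9 (sll.ALU+ld.MEM) 2-wide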